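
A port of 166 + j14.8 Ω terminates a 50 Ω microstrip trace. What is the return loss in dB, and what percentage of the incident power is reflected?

Γ = (116 + j14.8)/(216 + j14.8), |Γ| = 0.54
RL = −20·log₁₀(0.54) = 5.35 dB
P_refl/P_inc = |Γ|² = 0.292

RL ≈ 5.35 dB; 29.2% of incident power reflected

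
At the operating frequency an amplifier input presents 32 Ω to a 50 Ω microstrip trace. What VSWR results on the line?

For a purely resistive load, VSWR = R_L/Z_0 or Z_0/R_L (whichever > 1) = 50/32

VSWR ≈ 1.56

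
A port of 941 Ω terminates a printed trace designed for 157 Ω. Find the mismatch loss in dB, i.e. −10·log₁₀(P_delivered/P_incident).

Γ = (941 − 157)/(941 + 157) = 0.714
|Γ|² = 0.51, so P_del/P_inc = 1 − |Γ|² = 0.49
ML = −10·log₁₀(1 − |Γ|²)

mismatch loss ≈ 3.1 dB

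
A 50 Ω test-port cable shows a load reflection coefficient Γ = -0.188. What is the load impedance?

Z_L ≈ 34.2 Ω

Z_L = Z_0·(1 + Γ)/(1 − Γ) = 50·(0.812)/(1.19)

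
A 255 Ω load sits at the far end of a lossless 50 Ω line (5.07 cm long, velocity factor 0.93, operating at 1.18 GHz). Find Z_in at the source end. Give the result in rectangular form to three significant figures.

Z_in ≈ 10.3 − j10.9 Ω

λ = v/f = 0.93·c / 1.18 GHz = 0.236 m
βl = 2π·l/λ = 2π × 0.214 = 77.2°
tan(βl) = tan(77.2°) = 4.4
Z_in = Z_0·(Z_L + jZ_0·tanβl)/(Z_0 + jZ_L·tanβl)
     = 50·(255 + j220)/(50 + j1120)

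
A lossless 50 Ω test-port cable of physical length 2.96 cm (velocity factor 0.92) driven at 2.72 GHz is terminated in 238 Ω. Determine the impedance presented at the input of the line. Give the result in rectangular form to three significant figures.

Z_in ≈ 11.2 + j12.8 Ω

λ = v/f = 0.92·c / 2.72 GHz = 0.101 m
βl = 2π·l/λ = 2π × 0.292 = 105°
tan(βl) = tan(105°) = -3.73
Z_in = Z_0·(Z_L + jZ_0·tanβl)/(Z_0 + jZ_L·tanβl)
     = 50·(238 − j186)/(50 − j887)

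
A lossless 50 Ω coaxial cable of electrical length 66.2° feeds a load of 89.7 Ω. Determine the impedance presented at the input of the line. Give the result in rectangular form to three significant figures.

Z_in ≈ 31.4 − j14.3 Ω

tan(βl) = tan(66.2°) = 2.27
Z_in = Z_0·(Z_L + jZ_0·tanβl)/(Z_0 + jZ_L·tanβl)
     = 50·(89.7 + j113)/(50 + j203)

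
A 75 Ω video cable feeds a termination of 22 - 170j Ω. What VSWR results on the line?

VSWR ≈ 21.2

Γ = (Z_L − Z_0)/(Z_L + Z_0) = (-53 − j170)/(97 − j170)
|Γ| = 178/196 = 0.91
VSWR = (1 + |Γ|)/(1 − |Γ|) = 1.91/0.0902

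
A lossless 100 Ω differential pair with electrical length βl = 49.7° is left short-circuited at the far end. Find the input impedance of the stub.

Z_in ≈ +j118 Ω

tan(βl) = 1.18
For a short-circuited stub, Z_in = jZ_0·tan(βl)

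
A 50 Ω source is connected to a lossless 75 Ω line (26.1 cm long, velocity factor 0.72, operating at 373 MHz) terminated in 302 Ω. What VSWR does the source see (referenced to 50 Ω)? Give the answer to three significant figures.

λ = v/f = 0.72·c / 373 MHz = 0.579 m
βl = 2π·l/λ = 2π × 0.451 = 162°
tan(βl) = -0.32
Z_in = Z_0·(Z_L + jZ_0·tanβl)/(Z_0 + jZ_L·tanβl) = 125 + j137 Ω
Γ_s = (Z_in − Z_s)/(Z_in + Z_s) = (75.1 + j137)/(175 + j137), |Γ_s| = 0.703
VSWR = (1 + |Γ_s|)/(1 − |Γ_s|)

VSWR ≈ 5.74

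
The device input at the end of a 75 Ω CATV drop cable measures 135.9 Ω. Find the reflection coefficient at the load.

Γ = (Z_L − Z_0)/(Z_L + Z_0) = (135.9 − 75)/(135.9 + 75) = 60.9/210.9

Γ = 0.289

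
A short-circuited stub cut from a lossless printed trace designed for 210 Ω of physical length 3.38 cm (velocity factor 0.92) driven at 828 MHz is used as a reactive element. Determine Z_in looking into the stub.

Z_in ≈ +j155 Ω

λ = v/f = 0.92·c / 828 MHz = 0.333 m
βl = 2π·l/λ = 2π × 0.101 = 36.5°
tan(βl) = 0.74
For a short-circuited stub, Z_in = jZ_0·tan(βl)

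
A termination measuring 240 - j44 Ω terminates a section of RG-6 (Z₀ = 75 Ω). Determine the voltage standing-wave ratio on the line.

VSWR ≈ 3.32

Γ = (Z_L − Z_0)/(Z_L + Z_0) = (165 − j44)/(315 − j44)
|Γ| = 171/318 = 0.537
VSWR = (1 + |Γ|)/(1 − |Γ|) = 1.54/0.463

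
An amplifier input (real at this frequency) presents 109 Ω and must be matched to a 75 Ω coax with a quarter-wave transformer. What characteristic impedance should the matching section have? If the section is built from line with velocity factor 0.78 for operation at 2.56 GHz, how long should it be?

Z_qwt = √(Z_0·R_L) = √(75 × 109) = √8175
λ = 0.78·c/f = 0.0914 m, so l = λ/4 = 0.0229 m

Z_qwt ≈ 90.4 Ω; length ≈ 2.29 cm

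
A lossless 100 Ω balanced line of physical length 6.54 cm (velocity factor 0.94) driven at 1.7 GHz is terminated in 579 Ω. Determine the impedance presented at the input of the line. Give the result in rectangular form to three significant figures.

λ = v/f = 0.94·c / 1.7 GHz = 0.166 m
βl = 2π·l/λ = 2π × 0.394 = 142°
tan(βl) = tan(142°) = -0.783
Z_in = Z_0·(Z_L + jZ_0·tanβl)/(Z_0 + jZ_L·tanβl)
     = 100·(579 − j78.3)/(100 − j453)

Z_in ≈ 43.3 + j118 Ω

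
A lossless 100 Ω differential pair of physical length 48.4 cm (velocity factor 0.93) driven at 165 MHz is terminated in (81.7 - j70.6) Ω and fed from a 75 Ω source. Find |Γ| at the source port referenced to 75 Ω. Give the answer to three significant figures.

|Γ| ≈ 0.434

λ = v/f = 0.93·c / 165 MHz = 1.69 m
βl = 2π·l/λ = 2π × 0.286 = 103°
tan(βl) = -4.32
Z_in = Z_0·(Z_L + jZ_0·tanβl)/(Z_0 + jZ_L·tanβl) = 96.5 + j79.2 Ω
Γ_s = (Z_in − Z_s)/(Z_in + Z_s) = (21.5 + j79.2)/(171 + j79.2), |Γ_s| = 0.434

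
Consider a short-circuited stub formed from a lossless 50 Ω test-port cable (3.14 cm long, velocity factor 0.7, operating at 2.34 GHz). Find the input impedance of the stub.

λ = v/f = 0.7·c / 2.34 GHz = 0.0897 m
βl = 2π·l/λ = 2π × 0.35 = 126°
tan(βl) = -1.38
For a short-circuited stub, Z_in = jZ_0·tan(βl)

Z_in ≈ −j68.9 Ω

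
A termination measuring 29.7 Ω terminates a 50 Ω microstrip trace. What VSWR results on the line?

For a purely resistive load, VSWR = R_L/Z_0 or Z_0/R_L (whichever > 1) = 50/29.7

VSWR ≈ 1.68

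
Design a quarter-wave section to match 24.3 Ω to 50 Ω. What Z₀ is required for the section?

Z_qwt ≈ 34.9 Ω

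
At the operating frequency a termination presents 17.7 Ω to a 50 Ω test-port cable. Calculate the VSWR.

For a purely resistive load, VSWR = R_L/Z_0 or Z_0/R_L (whichever > 1) = 50/17.7

VSWR ≈ 2.82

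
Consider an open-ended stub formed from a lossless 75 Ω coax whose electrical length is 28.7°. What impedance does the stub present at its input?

Z_in ≈ −j137 Ω

tan(βl) = 0.547
For an open-ended stub, Z_in = −jZ_0·cot(βl) = −jZ_0/tan(βl)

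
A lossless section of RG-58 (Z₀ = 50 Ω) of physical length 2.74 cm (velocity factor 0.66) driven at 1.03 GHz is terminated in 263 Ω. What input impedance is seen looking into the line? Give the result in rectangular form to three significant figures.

Z_in ≈ 15.2 − j37.7 Ω

λ = v/f = 0.66·c / 1.03 GHz = 0.192 m
βl = 2π·l/λ = 2π × 0.143 = 51.3°
tan(βl) = tan(51.3°) = 1.25
Z_in = Z_0·(Z_L + jZ_0·tanβl)/(Z_0 + jZ_L·tanβl)
     = 50·(263 + j62.4)/(50 + j328)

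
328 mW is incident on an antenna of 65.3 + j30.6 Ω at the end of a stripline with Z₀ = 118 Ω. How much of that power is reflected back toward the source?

P_reflected ≈ 35.3 mW

|Γ| = |(-52.7 + j30.6)/(183.3 + j30.6)| = 0.328
|Γ|² = 0.108
P_refl = |Γ|²·P_inc = 35.3 mW, P_del = (1 − |Γ|²)·P_inc = 293 mW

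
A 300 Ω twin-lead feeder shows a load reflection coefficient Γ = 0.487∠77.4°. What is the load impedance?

Z_L = Z_0·(1 + Γ)/(1 − Γ) = 300·(1.11 + j0.475)/(0.894 − j0.475)

Z_L ≈ 223 + j278 Ω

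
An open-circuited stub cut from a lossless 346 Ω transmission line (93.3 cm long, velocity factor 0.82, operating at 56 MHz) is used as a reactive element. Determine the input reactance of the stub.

λ = v/f = 0.82·c / 56 MHz = 4.39 m
βl = 2π·l/λ = 2π × 0.212 = 76.5°
tan(βl) = 4.15
For an open-circuited stub, Z_in = −jZ_0·cot(βl) = −jZ_0/tan(βl)

X_in ≈ -83.3 Ω (capacitive)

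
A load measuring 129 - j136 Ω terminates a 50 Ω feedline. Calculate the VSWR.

VSWR ≈ 5.66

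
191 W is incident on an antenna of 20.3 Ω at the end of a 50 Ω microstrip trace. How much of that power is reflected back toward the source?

Γ = (20.3 − 50)/(20.3 + 50) = -0.422
|Γ|² = 0.178
P_refl = |Γ|²·P_inc = 34.1 W, P_del = (1 − |Γ|²)·P_inc = 157 W

P_reflected ≈ 34.1 W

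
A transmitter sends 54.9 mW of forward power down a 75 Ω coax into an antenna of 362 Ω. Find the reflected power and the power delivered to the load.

Γ = (362 − 75)/(362 + 75) = 0.657
|Γ|² = 0.431
P_refl = |Γ|²·P_inc = 23.7 mW, P_del = (1 − |Γ|²)·P_inc = 31.2 mW

P_reflected ≈ 23.7 mW; P_delivered ≈ 31.2 mW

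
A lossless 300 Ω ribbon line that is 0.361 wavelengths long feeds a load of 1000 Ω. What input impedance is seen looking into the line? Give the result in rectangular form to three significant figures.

βl = 2π × 0.361 = 130°
tan(βl) = tan(130°) = -1.19
Z_in = Z_0·(Z_L + jZ_0·tanβl)/(Z_0 + jZ_L·tanβl)
     = 300·(1000 − j358)/(300 − j1190)

Z_in ≈ 144 + j215 Ω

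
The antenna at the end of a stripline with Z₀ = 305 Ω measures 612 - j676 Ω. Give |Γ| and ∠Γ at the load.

Γ ≈ 0.652 ∠ -29.2°

Γ = (Z_L − Z_0)/(Z_L + Z_0) = (307 − j676)/(917 − j676)
|Γ| = 742/1140 = 0.652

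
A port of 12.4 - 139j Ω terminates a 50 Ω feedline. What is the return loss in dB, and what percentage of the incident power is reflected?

Γ = (-37.6 − j139)/(62.4 − j139), |Γ| = 0.945
RL = −20·log₁₀(0.945) = 0.491 dB
P_refl/P_inc = |Γ|² = 0.893

RL ≈ 0.491 dB; 89.3% of incident power reflected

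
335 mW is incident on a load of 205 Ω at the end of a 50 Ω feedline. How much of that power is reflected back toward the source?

Γ = (205 − 50)/(205 + 50) = 0.608
|Γ|² = 0.369
P_refl = |Γ|²·P_inc = 124 mW, P_del = (1 − |Γ|²)·P_inc = 211 mW

P_reflected ≈ 124 mW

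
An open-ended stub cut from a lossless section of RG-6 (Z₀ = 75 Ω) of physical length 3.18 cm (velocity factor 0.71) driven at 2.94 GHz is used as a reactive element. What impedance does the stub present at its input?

Z_in ≈ +j186 Ω

λ = v/f = 0.71·c / 2.94 GHz = 0.0724 m
βl = 2π·l/λ = 2π × 0.439 = 158°
tan(βl) = -0.404
For an open-ended stub, Z_in = −jZ_0·cot(βl) = −jZ_0/tan(βl)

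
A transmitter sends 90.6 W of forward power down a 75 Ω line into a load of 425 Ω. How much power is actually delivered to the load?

Γ = (425 − 75)/(425 + 75) = 0.7
|Γ|² = 0.49
P_refl = |Γ|²·P_inc = 44.4 W, P_del = (1 − |Γ|²)·P_inc = 46.2 W

P_delivered ≈ 46.2 W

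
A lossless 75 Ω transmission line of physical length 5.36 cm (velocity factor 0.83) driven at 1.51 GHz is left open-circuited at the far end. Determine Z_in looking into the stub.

λ = v/f = 0.83·c / 1.51 GHz = 0.165 m
βl = 2π·l/λ = 2π × 0.325 = 117°
tan(βl) = -1.96
For an open-circuited stub, Z_in = −jZ_0·cot(βl) = −jZ_0/tan(βl)

Z_in ≈ +j38.2 Ω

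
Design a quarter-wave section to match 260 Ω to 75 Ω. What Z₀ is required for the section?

Z_qwt ≈ 140 Ω

Z_qwt = √(Z_0·R_L) = √(75 × 260) = √19500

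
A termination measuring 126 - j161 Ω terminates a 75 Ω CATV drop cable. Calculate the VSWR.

Γ = (Z_L − Z_0)/(Z_L + Z_0) = (51 − j161)/(201 − j161)
|Γ| = 169/258 = 0.656
VSWR = (1 + |Γ|)/(1 − |Γ|) = 1.66/0.344

VSWR ≈ 4.81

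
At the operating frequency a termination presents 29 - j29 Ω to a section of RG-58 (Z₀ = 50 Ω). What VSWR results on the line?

VSWR ≈ 2.48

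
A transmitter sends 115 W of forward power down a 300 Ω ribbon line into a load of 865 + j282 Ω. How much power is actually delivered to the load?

|Γ| = |(565 + j282)/(1165 + j282)| = 0.527
|Γ|² = 0.278
P_refl = |Γ|²·P_inc = 31.9 W, P_del = (1 − |Γ|²)·P_inc = 83.1 W

P_delivered ≈ 83.1 W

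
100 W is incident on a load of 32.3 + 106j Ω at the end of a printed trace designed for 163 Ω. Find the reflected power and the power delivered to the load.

|Γ| = |(-130.7 + j106)/(195.3 + j106)| = 0.757
|Γ|² = 0.574
P_refl = |Γ|²·P_inc = 57.4 W, P_del = (1 − |Γ|²)·P_inc = 42.6 W

P_reflected ≈ 57.4 W; P_delivered ≈ 42.6 W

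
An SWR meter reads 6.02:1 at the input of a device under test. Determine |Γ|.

|Γ| ≈ 0.715

|Γ| = (S − 1)/(S + 1) = (6.02 − 1)/(6.02 + 1) = 5.02/7.02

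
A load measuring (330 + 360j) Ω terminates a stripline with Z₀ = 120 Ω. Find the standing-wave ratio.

Γ = (Z_L − Z_0)/(Z_L + Z_0) = (210 + j360)/(450 + j360)
|Γ| = 417/576 = 0.723
VSWR = (1 + |Γ|)/(1 − |Γ|) = 1.72/0.277

VSWR ≈ 6.23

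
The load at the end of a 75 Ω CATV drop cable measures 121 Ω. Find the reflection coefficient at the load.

Γ = 0.235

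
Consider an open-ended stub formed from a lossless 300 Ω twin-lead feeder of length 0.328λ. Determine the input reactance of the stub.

X_in ≈ 160 Ω (inductive)

βl = 2π × 0.328 = 118°
tan(βl) = -1.87
For an open-ended stub, Z_in = −jZ_0·cot(βl) = −jZ_0/tan(βl)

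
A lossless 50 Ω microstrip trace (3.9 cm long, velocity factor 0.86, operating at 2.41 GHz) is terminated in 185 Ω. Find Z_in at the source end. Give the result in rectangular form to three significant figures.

Z_in ≈ 22.6 + j38.4 Ω

λ = v/f = 0.86·c / 2.41 GHz = 0.107 m
βl = 2π·l/λ = 2π × 0.364 = 131°
tan(βl) = tan(131°) = -1.14
Z_in = Z_0·(Z_L + jZ_0·tanβl)/(Z_0 + jZ_L·tanβl)
     = 50·(185 − j57.2)/(50 − j212)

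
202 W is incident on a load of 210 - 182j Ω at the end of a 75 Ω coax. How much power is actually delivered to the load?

P_delivered ≈ 111 W

|Γ| = |(135 − j182)/(285 − j182)| = 0.67
|Γ|² = 0.449
P_refl = |Γ|²·P_inc = 90.7 W, P_del = (1 − |Γ|²)·P_inc = 111 W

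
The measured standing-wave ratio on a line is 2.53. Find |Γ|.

|Γ| ≈ 0.433

|Γ| = (S − 1)/(S + 1) = (2.53 − 1)/(2.53 + 1) = 1.53/3.53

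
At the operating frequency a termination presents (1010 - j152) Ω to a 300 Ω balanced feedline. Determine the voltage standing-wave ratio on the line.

VSWR ≈ 3.45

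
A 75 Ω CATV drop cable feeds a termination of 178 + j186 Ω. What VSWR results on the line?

VSWR ≈ 5.19

Γ = (Z_L − Z_0)/(Z_L + Z_0) = (103 + j186)/(253 + j186)
|Γ| = 213/314 = 0.677
VSWR = (1 + |Γ|)/(1 − |Γ|) = 1.68/0.323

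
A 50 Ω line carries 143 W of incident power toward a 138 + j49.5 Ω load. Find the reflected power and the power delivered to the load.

|Γ| = |(88 + j49.5)/(188 + j49.5)| = 0.519
|Γ|² = 0.27
P_refl = |Γ|²·P_inc = 38.6 W, P_del = (1 − |Γ|²)·P_inc = 104 W

P_reflected ≈ 38.6 W; P_delivered ≈ 104 W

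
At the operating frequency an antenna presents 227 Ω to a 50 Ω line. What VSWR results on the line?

Γ = (227 − 50)/(227 + 50) = 0.639
VSWR = (1 + 0.639)/(1 − 0.639)

VSWR ≈ 4.54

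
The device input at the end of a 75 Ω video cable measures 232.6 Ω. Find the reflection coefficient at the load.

Γ = 0.512

Γ = (Z_L − Z_0)/(Z_L + Z_0) = (232.6 − 75)/(232.6 + 75) = 157.6/307.6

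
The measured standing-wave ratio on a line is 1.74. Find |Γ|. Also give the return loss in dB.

|Γ| ≈ 0.27; return loss ≈ 11.4 dB

|Γ| = (S − 1)/(S + 1) = (1.74 − 1)/(1.74 + 1) = 0.74/2.74
RL = −20·log₁₀|Γ| = −20·log₁₀(0.27)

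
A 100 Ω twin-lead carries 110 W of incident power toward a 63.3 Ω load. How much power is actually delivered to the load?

P_delivered ≈ 104 W

Γ = (63.3 − 100)/(63.3 + 100) = -0.225
|Γ|² = 0.0505
P_refl = |Γ|²·P_inc = 5.56 W, P_del = (1 − |Γ|²)·P_inc = 104 W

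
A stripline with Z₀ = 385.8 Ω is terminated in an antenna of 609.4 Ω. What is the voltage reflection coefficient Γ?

Γ = 0.225

Γ = (Z_L − Z_0)/(Z_L + Z_0) = (609.4 − 385.8)/(609.4 + 385.8) = 223.6/995.2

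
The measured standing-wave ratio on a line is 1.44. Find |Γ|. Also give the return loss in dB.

|Γ| = (S − 1)/(S + 1) = (1.44 − 1)/(1.44 + 1) = 0.44/2.44
RL = −20·log₁₀|Γ| = −20·log₁₀(0.18)

|Γ| ≈ 0.18; return loss ≈ 14.9 dB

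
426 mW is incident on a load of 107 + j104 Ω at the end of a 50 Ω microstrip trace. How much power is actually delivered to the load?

P_delivered ≈ 257 mW

|Γ| = |(57 + j104)/(157 + j104)| = 0.63
|Γ|² = 0.397
P_refl = |Γ|²·P_inc = 169 mW, P_del = (1 − |Γ|²)·P_inc = 257 mW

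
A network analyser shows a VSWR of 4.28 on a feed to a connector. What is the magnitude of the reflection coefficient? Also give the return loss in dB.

|Γ| = (S − 1)/(S + 1) = (4.28 − 1)/(4.28 + 1) = 3.28/5.28
RL = −20·log₁₀|Γ| = −20·log₁₀(0.621)

|Γ| ≈ 0.621; return loss ≈ 4.14 dB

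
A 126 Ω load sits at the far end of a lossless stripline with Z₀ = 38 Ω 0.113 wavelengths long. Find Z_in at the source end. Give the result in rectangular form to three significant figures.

βl = 2π × 0.113 = 40.7°
tan(βl) = tan(40.7°) = 0.86
Z_in = Z_0·(Z_L + jZ_0·tanβl)/(Z_0 + jZ_L·tanβl)
     = 38·(126 + j32.7)/(38 + j108)

Z_in ≈ 24 − j35.8 Ω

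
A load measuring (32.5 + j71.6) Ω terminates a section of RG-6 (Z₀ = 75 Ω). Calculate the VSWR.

VSWR ≈ 4.63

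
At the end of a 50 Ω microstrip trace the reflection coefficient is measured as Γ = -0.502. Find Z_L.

Z_L ≈ 16.6 Ω

Z_L = Z_0·(1 + Γ)/(1 − Γ) = 50·(0.498)/(1.5)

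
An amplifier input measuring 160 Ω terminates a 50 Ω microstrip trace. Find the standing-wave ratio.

VSWR ≈ 3.2

For a purely resistive load, VSWR = R_L/Z_0 or Z_0/R_L (whichever > 1) = 160/50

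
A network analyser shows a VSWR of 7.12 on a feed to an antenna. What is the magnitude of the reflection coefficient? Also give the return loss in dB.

|Γ| ≈ 0.754; return loss ≈ 2.46 dB

|Γ| = (S − 1)/(S + 1) = (7.12 − 1)/(7.12 + 1) = 6.12/8.12
RL = −20·log₁₀|Γ| = −20·log₁₀(0.754)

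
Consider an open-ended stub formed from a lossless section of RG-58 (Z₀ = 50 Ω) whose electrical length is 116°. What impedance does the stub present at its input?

Z_in ≈ +j24.4 Ω

tan(βl) = -2.05
For an open-ended stub, Z_in = −jZ_0·cot(βl) = −jZ_0/tan(βl)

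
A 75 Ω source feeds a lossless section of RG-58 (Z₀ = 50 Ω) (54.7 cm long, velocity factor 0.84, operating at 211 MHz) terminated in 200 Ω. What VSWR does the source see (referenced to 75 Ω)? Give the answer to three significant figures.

VSWR ≈ 2.91

λ = v/f = 0.84·c / 211 MHz = 1.19 m
βl = 2π·l/λ = 2π × 0.458 = 165°
tan(βl) = -0.27
Z_in = Z_0·(Z_L + jZ_0·tanβl)/(Z_0 + jZ_L·tanβl) = 99 + j93.5 Ω
Γ_s = (Z_in − Z_s)/(Z_in + Z_s) = (24 + j93.5)/(174 + j93.5), |Γ_s| = 0.489
VSWR = (1 + |Γ_s|)/(1 − |Γ_s|)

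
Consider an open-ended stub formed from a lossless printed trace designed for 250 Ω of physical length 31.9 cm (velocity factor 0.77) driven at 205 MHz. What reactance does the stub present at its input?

X_in ≈ 52.7 Ω (inductive)

λ = v/f = 0.77·c / 205 MHz = 1.13 m
βl = 2π·l/λ = 2π × 0.283 = 102°
tan(βl) = -4.74
For an open-ended stub, Z_in = −jZ_0·cot(βl) = −jZ_0/tan(βl)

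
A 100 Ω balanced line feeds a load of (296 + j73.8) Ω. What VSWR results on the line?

VSWR ≈ 3.17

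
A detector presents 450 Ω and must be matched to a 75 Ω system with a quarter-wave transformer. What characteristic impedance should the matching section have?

Z_qwt = √(Z_0·R_L) = √(75 × 450) = √33750

Z_qwt ≈ 184 Ω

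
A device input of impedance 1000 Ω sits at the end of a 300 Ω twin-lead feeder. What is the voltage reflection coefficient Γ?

Γ = (Z_L − Z_0)/(Z_L + Z_0) = (1000 − 300)/(1000 + 300) = 700/1300

Γ = 0.538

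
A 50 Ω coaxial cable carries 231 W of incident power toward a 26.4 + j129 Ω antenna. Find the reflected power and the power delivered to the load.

P_reflected ≈ 177 W; P_delivered ≈ 54.3 W

|Γ| = |(-23.6 + j129)/(76.4 + j129)| = 0.875
|Γ|² = 0.765
P_refl = |Γ|²·P_inc = 177 W, P_del = (1 − |Γ|²)·P_inc = 54.3 W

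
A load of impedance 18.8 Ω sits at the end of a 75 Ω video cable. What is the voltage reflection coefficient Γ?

Γ = -0.599

Γ = (Z_L − Z_0)/(Z_L + Z_0) = (18.8 − 75)/(18.8 + 75) = -56.2/93.8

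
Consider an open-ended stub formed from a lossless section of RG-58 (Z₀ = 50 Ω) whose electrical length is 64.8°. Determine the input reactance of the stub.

tan(βl) = 2.13
For an open-ended stub, Z_in = −jZ_0·cot(βl) = −jZ_0/tan(βl)

X_in ≈ -23.5 Ω (capacitive)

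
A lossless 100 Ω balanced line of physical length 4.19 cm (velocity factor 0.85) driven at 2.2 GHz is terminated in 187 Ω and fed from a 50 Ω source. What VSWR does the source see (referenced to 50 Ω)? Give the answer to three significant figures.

λ = v/f = 0.85·c / 2.2 GHz = 0.116 m
βl = 2π·l/λ = 2π × 0.361 = 130°
tan(βl) = -1.19
Z_in = Z_0·(Z_L + jZ_0·tanβl)/(Z_0 + jZ_L·tanβl) = 76 + j50 Ω
Γ_s = (Z_in − Z_s)/(Z_in + Z_s) = (26 + j50)/(126 + j50), |Γ_s| = 0.416
VSWR = (1 + |Γ_s|)/(1 − |Γ_s|)

VSWR ≈ 2.42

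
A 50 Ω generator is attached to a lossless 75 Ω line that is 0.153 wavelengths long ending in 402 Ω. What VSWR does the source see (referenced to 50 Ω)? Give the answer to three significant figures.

VSWR ≈ 5.07

βl = 2π × 0.153 = 55.1°
tan(βl) = 1.43
Z_in = Z_0·(Z_L + jZ_0·tanβl)/(Z_0 + jZ_L·tanβl) = 20.5 − j49.7 Ω
Γ_s = (Z_in − Z_s)/(Z_in + Z_s) = (-29.5 − j49.7)/(70.5 − j49.7), |Γ_s| = 0.67
VSWR = (1 + |Γ_s|)/(1 − |Γ_s|)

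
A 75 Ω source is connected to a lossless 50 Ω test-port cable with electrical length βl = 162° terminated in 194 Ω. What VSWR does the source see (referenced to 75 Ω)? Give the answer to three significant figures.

tan(βl) = -0.325
Z_in = Z_0·(Z_L + jZ_0·tanβl)/(Z_0 + jZ_L·tanβl) = 82.8 + j88.2 Ω
Γ_s = (Z_in − Z_s)/(Z_in + Z_s) = (7.83 + j88.2)/(158 + j88.2), |Γ_s| = 0.49
VSWR = (1 + |Γ_s|)/(1 − |Γ_s|)

VSWR ≈ 2.92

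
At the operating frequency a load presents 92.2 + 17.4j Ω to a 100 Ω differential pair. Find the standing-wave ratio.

VSWR ≈ 1.22

Γ = (Z_L − Z_0)/(Z_L + Z_0) = (-7.8 + j17.4)/(192.2 + j17.4)
|Γ| = 19.1/193 = 0.0988
VSWR = (1 + |Γ|)/(1 − |Γ|) = 1.1/0.901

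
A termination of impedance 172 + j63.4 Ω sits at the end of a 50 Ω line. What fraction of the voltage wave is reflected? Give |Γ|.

|Γ| ≈ 0.596

Γ = (Z_L − Z_0)/(Z_L + Z_0) = (122 + j63.4)/(222 + j63.4)
|Γ| = 137/231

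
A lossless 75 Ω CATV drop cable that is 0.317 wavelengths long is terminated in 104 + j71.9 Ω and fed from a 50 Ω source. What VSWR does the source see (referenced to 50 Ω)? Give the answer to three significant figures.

VSWR ≈ 1.56

βl = 2π × 0.317 = 114°
tan(βl) = -2.23
Z_in = Z_0·(Z_L + jZ_0·tanβl)/(Z_0 + jZ_L·tanβl) = 32 + j1.12 Ω
Γ_s = (Z_in − Z_s)/(Z_in + Z_s) = (-18 + j1.12)/(82 + j1.12), |Γ_s| = 0.22
VSWR = (1 + |Γ_s|)/(1 − |Γ_s|)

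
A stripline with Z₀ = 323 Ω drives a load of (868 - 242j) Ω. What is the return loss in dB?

RL ≈ 6.18 dB

Γ = (545 − j242)/(1191 − j242), |Γ| = 0.491
RL = −20·log₁₀|Γ| = −20·log₁₀(0.491)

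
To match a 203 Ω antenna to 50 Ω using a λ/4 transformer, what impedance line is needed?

Z_qwt = √(Z_0·R_L) = √(50 × 203) = √10150

Z_qwt ≈ 101 Ω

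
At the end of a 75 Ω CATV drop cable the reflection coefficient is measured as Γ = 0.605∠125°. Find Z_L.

Z_L = Z_0·(1 + Γ)/(1 − Γ) = 75·(0.653 + j0.496)/(1.35 − j0.496)

Z_L ≈ 23.1 + j36.1 Ω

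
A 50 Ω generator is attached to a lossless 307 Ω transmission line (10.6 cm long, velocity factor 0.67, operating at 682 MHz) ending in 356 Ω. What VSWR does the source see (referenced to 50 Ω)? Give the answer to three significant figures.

λ = v/f = 0.67·c / 682 MHz = 0.295 m
βl = 2π·l/λ = 2π × 0.36 = 129°
tan(βl) = -1.21
Z_in = Z_0·(Z_L + jZ_0·tanβl)/(Z_0 + jZ_L·tanβl) = 295 + j43.1 Ω
Γ_s = (Z_in − Z_s)/(Z_in + Z_s) = (245 + j43.1)/(345 + j43.1), |Γ_s| = 0.716
VSWR = (1 + |Γ_s|)/(1 − |Γ_s|)

VSWR ≈ 6.04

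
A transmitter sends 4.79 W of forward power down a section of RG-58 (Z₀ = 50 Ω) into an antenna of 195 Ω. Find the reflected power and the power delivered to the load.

Γ = (195 − 50)/(195 + 50) = 0.592
|Γ|² = 0.35
P_refl = |Γ|²·P_inc = 1.68 W, P_del = (1 − |Γ|²)·P_inc = 3.11 W

P_reflected ≈ 1.68 W; P_delivered ≈ 3.11 W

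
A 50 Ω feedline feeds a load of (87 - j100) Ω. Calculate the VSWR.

VSWR ≈ 4.39

Γ = (Z_L − Z_0)/(Z_L + Z_0) = (37 − j100)/(137 − j100)
|Γ| = 107/170 = 0.629
VSWR = (1 + |Γ|)/(1 − |Γ|) = 1.63/0.371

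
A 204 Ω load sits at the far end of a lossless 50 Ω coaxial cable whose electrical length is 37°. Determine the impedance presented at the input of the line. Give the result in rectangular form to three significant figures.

tan(βl) = tan(37°) = 0.754
Z_in = Z_0·(Z_L + jZ_0·tanβl)/(Z_0 + jZ_L·tanβl)
     = 50·(204 + j37.7)/(50 + j154)

Z_in ≈ 30.6 − j56.4 Ω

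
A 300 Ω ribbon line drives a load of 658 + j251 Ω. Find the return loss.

Γ = (358 + j251)/(958 + j251), |Γ| = 0.441
RL = −20·log₁₀|Γ| = −20·log₁₀(0.441)

RL ≈ 7.1 dB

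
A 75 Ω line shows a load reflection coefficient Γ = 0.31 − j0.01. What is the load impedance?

Z_L ≈ 142 − j3.15 Ω

Z_L = Z_0·(1 + Γ)/(1 − Γ) = 75·(1.31 − j0.01)/(0.69 + j0.01)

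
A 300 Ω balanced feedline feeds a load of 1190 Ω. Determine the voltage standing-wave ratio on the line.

VSWR ≈ 3.97

For a purely resistive load, VSWR = R_L/Z_0 or Z_0/R_L (whichever > 1) = 1190/300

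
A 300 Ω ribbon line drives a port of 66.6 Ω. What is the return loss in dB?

Γ = (66.6 − 300)/(66.6 + 300) = -0.637
RL = −20·log₁₀|Γ| = −20·log₁₀(0.637)

RL ≈ 3.92 dB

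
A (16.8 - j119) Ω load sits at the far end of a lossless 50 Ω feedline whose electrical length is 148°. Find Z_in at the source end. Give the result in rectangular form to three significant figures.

Z_in ≈ 83 + j273 Ω

tan(βl) = tan(148°) = -0.625
Z_in = Z_0·(Z_L + jZ_0·tanβl)/(Z_0 + jZ_L·tanβl)
     = 50·(16.8 − j150)/(-24.4 − j10.5)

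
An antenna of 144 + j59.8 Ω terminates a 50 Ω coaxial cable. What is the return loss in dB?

RL ≈ 5.21 dB

Γ = (94 + j59.8)/(194 + j59.8), |Γ| = 0.549
RL = −20·log₁₀|Γ| = −20·log₁₀(0.549)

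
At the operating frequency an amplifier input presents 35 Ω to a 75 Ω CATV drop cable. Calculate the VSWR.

Γ = (35 − 75)/(35 + 75) = -0.364
VSWR = (1 + 0.364)/(1 − 0.364)

VSWR ≈ 2.14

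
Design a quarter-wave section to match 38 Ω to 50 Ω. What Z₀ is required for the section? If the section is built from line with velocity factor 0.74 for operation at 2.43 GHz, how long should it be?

Z_qwt = √(Z_0·R_L) = √(50 × 38) = √1900
λ = 0.74·c/f = 0.0914 m, so l = λ/4 = 0.0228 m

Z_qwt ≈ 43.6 Ω; length ≈ 2.28 cm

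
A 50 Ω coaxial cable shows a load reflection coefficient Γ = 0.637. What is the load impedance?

Z_L ≈ 225 Ω

Z_L = Z_0·(1 + Γ)/(1 − Γ) = 50·(1.64)/(0.363)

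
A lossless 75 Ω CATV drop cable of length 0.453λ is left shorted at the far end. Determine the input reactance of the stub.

X_in ≈ -22.8 Ω (capacitive)

βl = 2π × 0.453 = 163°
tan(βl) = -0.304
For a shorted stub, Z_in = jZ_0·tan(βl)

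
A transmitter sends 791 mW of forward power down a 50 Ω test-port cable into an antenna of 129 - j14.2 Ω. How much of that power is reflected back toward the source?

|Γ| = |(79 − j14.2)/(179 − j14.2)| = 0.447
|Γ|² = 0.2
P_refl = |Γ|²·P_inc = 158 mW, P_del = (1 − |Γ|²)·P_inc = 633 mW

P_reflected ≈ 158 mW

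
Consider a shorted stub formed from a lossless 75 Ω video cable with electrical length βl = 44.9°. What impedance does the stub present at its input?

tan(βl) = 0.997
For a shorted stub, Z_in = jZ_0·tan(βl)

Z_in ≈ +j74.7 Ω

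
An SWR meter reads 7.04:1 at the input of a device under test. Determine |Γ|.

|Γ| = (S − 1)/(S + 1) = (7.04 − 1)/(7.04 + 1) = 6.04/8.04

|Γ| ≈ 0.751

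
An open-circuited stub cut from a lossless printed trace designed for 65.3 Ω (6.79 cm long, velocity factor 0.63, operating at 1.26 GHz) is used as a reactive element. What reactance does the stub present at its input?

λ = v/f = 0.63·c / 1.26 GHz = 0.15 m
βl = 2π·l/λ = 2π × 0.453 = 163°
tan(βl) = -0.306
For an open-circuited stub, Z_in = −jZ_0·cot(βl) = −jZ_0/tan(βl)

X_in ≈ 213 Ω (inductive)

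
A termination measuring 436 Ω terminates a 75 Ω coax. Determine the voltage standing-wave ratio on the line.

VSWR ≈ 5.81

For a purely resistive load, VSWR = R_L/Z_0 or Z_0/R_L (whichever > 1) = 436/75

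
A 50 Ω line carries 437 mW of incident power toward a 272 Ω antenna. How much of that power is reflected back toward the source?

Γ = (272 − 50)/(272 + 50) = 0.689
|Γ|² = 0.475
P_refl = |Γ|²·P_inc = 208 mW, P_del = (1 − |Γ|²)·P_inc = 229 mW

P_reflected ≈ 208 mW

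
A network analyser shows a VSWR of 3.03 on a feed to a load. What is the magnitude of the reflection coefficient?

|Γ| ≈ 0.504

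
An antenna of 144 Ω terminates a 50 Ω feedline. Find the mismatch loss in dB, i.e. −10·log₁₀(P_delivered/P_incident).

Γ = (144 − 50)/(144 + 50) = 0.485
|Γ|² = 0.235, so P_del/P_inc = 1 − |Γ|² = 0.765
ML = −10·log₁₀(1 − |Γ|²)

mismatch loss ≈ 1.16 dB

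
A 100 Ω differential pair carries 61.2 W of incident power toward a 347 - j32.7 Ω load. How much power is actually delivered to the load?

|Γ| = |(247 − j32.7)/(447 − j32.7)| = 0.556
|Γ|² = 0.309
P_refl = |Γ|²·P_inc = 18.9 W, P_del = (1 − |Γ|²)·P_inc = 42.3 W

P_delivered ≈ 42.3 W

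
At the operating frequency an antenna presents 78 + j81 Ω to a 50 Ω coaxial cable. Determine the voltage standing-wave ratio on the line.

VSWR ≈ 3.61

Γ = (Z_L − Z_0)/(Z_L + Z_0) = (28 + j81)/(128 + j81)
|Γ| = 85.7/151 = 0.566
VSWR = (1 + |Γ|)/(1 − |Γ|) = 1.57/0.434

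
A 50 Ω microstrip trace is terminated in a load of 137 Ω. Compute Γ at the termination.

Γ = (Z_L − Z_0)/(Z_L + Z_0) = (137 − 50)/(137 + 50) = 87/187

Γ = 0.465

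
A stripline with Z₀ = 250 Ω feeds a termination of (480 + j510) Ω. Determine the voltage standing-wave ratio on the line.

VSWR ≈ 4.38

Γ = (Z_L − Z_0)/(Z_L + Z_0) = (230 + j510)/(730 + j510)
|Γ| = 559/891 = 0.628
VSWR = (1 + |Γ|)/(1 − |Γ|) = 1.63/0.372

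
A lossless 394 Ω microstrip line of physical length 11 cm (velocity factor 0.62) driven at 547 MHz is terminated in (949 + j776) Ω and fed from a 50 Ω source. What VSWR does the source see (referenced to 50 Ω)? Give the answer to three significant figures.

VSWR ≈ 4.02

λ = v/f = 0.62·c / 547 MHz = 0.34 m
βl = 2π·l/λ = 2π × 0.323 = 116°
tan(βl) = -2.01
Z_in = Z_0·(Z_L + jZ_0·tanβl)/(Z_0 + jZ_L·tanβl) = 99.6 + j94.1 Ω
Γ_s = (Z_in − Z_s)/(Z_in + Z_s) = (49.6 + j94.1)/(150 + j94.1), |Γ_s| = 0.602
VSWR = (1 + |Γ_s|)/(1 − |Γ_s|)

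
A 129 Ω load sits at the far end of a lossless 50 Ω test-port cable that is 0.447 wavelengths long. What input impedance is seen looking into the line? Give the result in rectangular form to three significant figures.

βl = 2π × 0.447 = 161°
tan(βl) = tan(161°) = -0.346
Z_in = Z_0·(Z_L + jZ_0·tanβl)/(Z_0 + jZ_L·tanβl)
     = 50·(129 − j17.3)/(50 − j44.6)

Z_in ≈ 80.4 + j54.5 Ω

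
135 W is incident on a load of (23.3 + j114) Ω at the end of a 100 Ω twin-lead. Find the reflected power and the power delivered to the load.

|Γ| = |(-76.7 + j114)/(123.3 + j114)| = 0.818
|Γ|² = 0.669
P_refl = |Γ|²·P_inc = 90.4 W, P_del = (1 − |Γ|²)·P_inc = 44.6 W

P_reflected ≈ 90.4 W; P_delivered ≈ 44.6 W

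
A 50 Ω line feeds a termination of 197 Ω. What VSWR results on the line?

Γ = (197 − 50)/(197 + 50) = 0.595
VSWR = (1 + 0.595)/(1 − 0.595)

VSWR ≈ 3.94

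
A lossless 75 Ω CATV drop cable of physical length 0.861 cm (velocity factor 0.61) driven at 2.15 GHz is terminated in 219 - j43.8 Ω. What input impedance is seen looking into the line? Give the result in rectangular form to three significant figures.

Z_in ≈ 50.6 − j68.1 Ω

λ = v/f = 0.61·c / 2.15 GHz = 0.0851 m
βl = 2π·l/λ = 2π × 0.101 = 36.4°
tan(βl) = tan(36.4°) = 0.738
Z_in = Z_0·(Z_L + jZ_0·tanβl)/(Z_0 + jZ_L·tanβl)
     = 75·(219 + j11.5)/(107 + j162)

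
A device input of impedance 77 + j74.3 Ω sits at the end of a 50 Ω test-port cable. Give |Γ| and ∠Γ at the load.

Γ = (Z_L − Z_0)/(Z_L + Z_0) = (27 + j74.3)/(127 + j74.3)
|Γ| = 79.1/147 = 0.537

Γ ≈ 0.537 ∠ 39.7°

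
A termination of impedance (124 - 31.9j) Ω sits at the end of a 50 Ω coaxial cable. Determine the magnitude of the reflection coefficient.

Γ = (Z_L − Z_0)/(Z_L + Z_0) = (74 − j31.9)/(174 − j31.9)
|Γ| = 80.6/177

|Γ| ≈ 0.456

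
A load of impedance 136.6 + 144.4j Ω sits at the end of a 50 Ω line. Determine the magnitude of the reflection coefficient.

|Γ| ≈ 0.714

Γ = (Z_L − Z_0)/(Z_L + Z_0) = (86.6 + j144.4)/(186.6 + j144.4)
|Γ| = 168/236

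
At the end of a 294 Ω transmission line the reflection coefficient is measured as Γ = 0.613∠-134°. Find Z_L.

Z_L = Z_0·(1 + Γ)/(1 − Γ) = 294·(0.574 − j0.441)/(1.43 + j0.441)

Z_L ≈ 82.4 − j116 Ω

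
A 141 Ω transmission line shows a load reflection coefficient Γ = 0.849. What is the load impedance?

Z_L = Z_0·(1 + Γ)/(1 − Γ) = 141·(1.85)/(0.151)

Z_L ≈ 1730 Ω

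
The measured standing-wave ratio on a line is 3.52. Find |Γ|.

|Γ| = (S − 1)/(S + 1) = (3.52 − 1)/(3.52 + 1) = 2.52/4.52

|Γ| ≈ 0.558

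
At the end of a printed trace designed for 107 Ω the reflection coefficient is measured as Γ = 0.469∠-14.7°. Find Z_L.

Z_L = Z_0·(1 + Γ)/(1 − Γ) = 107·(1.45 − j0.119)/(0.546 + j0.119)

Z_L ≈ 267 − j81.5 Ω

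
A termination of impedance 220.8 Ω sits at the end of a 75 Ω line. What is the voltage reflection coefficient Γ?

Γ = 0.493

Γ = (Z_L − Z_0)/(Z_L + Z_0) = (220.8 − 75)/(220.8 + 75) = 145.8/295.8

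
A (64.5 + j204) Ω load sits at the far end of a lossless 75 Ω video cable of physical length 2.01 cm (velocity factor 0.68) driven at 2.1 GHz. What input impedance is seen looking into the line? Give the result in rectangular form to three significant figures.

λ = v/f = 0.68·c / 2.1 GHz = 0.0971 m
βl = 2π·l/λ = 2π × 0.207 = 74.5°
tan(βl) = tan(74.5°) = 3.6
Z_in = Z_0·(Z_L + jZ_0·tanβl)/(Z_0 + jZ_L·tanβl)
     = 75·(64.5 + j474)/(-660 + j232)

Z_in ≈ 10.4 − j50.2 Ω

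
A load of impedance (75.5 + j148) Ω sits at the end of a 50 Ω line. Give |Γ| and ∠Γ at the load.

Γ = (Z_L − Z_0)/(Z_L + Z_0) = (25.5 + j148)/(125.5 + j148)
|Γ| = 150/194 = 0.774

Γ ≈ 0.774 ∠ 30.5°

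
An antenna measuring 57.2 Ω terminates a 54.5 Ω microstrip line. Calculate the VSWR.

Γ = (57.2 − 54.5)/(57.2 + 54.5) = 0.0242
VSWR = (1 + 0.0242)/(1 − 0.0242)

VSWR ≈ 1.05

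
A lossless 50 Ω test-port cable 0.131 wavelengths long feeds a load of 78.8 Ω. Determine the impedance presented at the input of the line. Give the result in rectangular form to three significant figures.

Z_in ≈ 43.8 − j20.6 Ω

βl = 2π × 0.131 = 47.2°
tan(βl) = tan(47.2°) = 1.08
Z_in = Z_0·(Z_L + jZ_0·tanβl)/(Z_0 + jZ_L·tanβl)
     = 50·(78.8 + j53.9)/(50 + j85)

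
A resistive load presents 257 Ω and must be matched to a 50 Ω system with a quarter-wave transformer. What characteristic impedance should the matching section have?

Z_qwt = √(Z_0·R_L) = √(50 × 257) = √12850

Z_qwt ≈ 113 Ω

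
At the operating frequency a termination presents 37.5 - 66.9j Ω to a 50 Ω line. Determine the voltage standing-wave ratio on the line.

VSWR ≈ 4.23

Γ = (Z_L − Z_0)/(Z_L + Z_0) = (-12.5 − j66.9)/(87.5 − j66.9)
|Γ| = 68.1/110 = 0.618
VSWR = (1 + |Γ|)/(1 − |Γ|) = 1.62/0.382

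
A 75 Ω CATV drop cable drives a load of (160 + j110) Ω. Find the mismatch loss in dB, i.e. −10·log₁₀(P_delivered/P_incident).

Γ = (85 + j110)/(235 + j110), |Γ| = 0.536
|Γ|² = 0.287, so P_del/P_inc = 1 − |Γ|² = 0.713
ML = −10·log₁₀(1 − |Γ|²)

mismatch loss ≈ 1.47 dB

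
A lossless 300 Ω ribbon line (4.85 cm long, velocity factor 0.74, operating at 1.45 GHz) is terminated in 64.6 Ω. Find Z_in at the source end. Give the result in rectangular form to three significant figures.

λ = v/f = 0.74·c / 1.45 GHz = 0.153 m
βl = 2π·l/λ = 2π × 0.317 = 114°
tan(βl) = tan(114°) = -2.24
Z_in = Z_0·(Z_L + jZ_0·tanβl)/(Z_0 + jZ_L·tanβl)
     = 300·(64.6 − j673)/(300 − j145)

Z_in ≈ 316 − j520 Ω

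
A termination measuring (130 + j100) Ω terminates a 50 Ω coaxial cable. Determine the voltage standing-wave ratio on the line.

Γ = (Z_L − Z_0)/(Z_L + Z_0) = (80 + j100)/(180 + j100)
|Γ| = 128/206 = 0.622
VSWR = (1 + |Γ|)/(1 − |Γ|) = 1.62/0.378

VSWR ≈ 4.29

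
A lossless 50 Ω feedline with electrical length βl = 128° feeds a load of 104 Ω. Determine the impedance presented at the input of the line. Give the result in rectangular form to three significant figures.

tan(βl) = tan(128°) = -1.28
Z_in = Z_0·(Z_L + jZ_0·tanβl)/(Z_0 + jZ_L·tanβl)
     = 50·(104 − j64)/(50 − j133)

Z_in ≈ 33.9 + j26.3 Ω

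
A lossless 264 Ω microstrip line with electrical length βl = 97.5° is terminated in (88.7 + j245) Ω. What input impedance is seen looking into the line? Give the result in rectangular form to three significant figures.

tan(βl) = tan(97.5°) = -7.6
Z_in = Z_0·(Z_L + jZ_0·tanβl)/(Z_0 + jZ_L·tanβl)
     = 264·(88.7 − j1760)/(2120 − j674)

Z_in ≈ 73 − j196 Ω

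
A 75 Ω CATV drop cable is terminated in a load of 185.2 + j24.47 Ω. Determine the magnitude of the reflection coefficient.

|Γ| ≈ 0.432

Γ = (Z_L − Z_0)/(Z_L + Z_0) = (110.2 + j24.47)/(260.2 + j24.47)
|Γ| = 113/261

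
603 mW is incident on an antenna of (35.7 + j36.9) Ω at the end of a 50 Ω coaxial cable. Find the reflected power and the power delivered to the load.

|Γ| = |(-14.3 + j36.9)/(85.7 + j36.9)| = 0.424
|Γ|² = 0.18
P_refl = |Γ|²·P_inc = 108 mW, P_del = (1 − |Γ|²)·P_inc = 495 mW

P_reflected ≈ 108 mW; P_delivered ≈ 495 mW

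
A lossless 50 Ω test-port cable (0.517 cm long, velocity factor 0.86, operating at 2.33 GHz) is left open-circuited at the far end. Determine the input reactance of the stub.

X_in ≈ -166 Ω (capacitive)

λ = v/f = 0.86·c / 2.33 GHz = 0.111 m
βl = 2π·l/λ = 2π × 0.0467 = 16.8°
tan(βl) = 0.302
For an open-circuited stub, Z_in = −jZ_0·cot(βl) = −jZ_0/tan(βl)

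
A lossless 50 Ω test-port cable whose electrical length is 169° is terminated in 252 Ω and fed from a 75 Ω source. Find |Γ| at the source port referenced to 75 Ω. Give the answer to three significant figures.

|Γ| ≈ 0.558

tan(βl) = -0.194
Z_in = Z_0·(Z_L + jZ_0·tanβl)/(Z_0 + jZ_L·tanβl) = 133 + j121 Ω
Γ_s = (Z_in − Z_s)/(Z_in + Z_s) = (58.4 + j121)/(208 + j121), |Γ_s| = 0.558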